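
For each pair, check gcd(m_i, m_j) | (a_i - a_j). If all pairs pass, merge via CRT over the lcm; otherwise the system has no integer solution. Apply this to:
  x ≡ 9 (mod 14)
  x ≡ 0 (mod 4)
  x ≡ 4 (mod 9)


Moduli 14, 4, 9 are not pairwise coprime, so CRT works modulo lcm(m_i) when all pairwise compatibility conditions hold.
Pairwise compatibility: gcd(m_i, m_j) must divide a_i - a_j for every pair.
Merge one congruence at a time:
  Start: x ≡ 9 (mod 14).
  Combine with x ≡ 0 (mod 4): gcd(14, 4) = 2, and 0 - 9 = -9 is NOT divisible by 2.
    ⇒ system is inconsistent (no integer solution).

No solution (the system is inconsistent).


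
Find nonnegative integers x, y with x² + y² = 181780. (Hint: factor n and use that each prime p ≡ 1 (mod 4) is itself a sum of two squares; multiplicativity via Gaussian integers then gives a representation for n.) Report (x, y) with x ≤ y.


Step 1: Factor n = 181780 = 2^2 · 5 · 61 · 149.
Step 2: Check the mod-4 condition on each prime factor: 2 = 2 (special); 5 ≡ 1 (mod 4), exponent 1; 61 ≡ 1 (mod 4), exponent 1; 149 ≡ 1 (mod 4), exponent 1.
All primes ≡ 3 (mod 4) appear to even exponent (or don't appear), so by the two-squares theorem n IS expressible as a sum of two squares.
Step 3: Build a representation. Group n = k² · m with k = 2 and m = 5 · 61 · 149 = 45445 (a product of primes ≡ 1 (mod 4)); a representation of m scales to one of n via (k·x)² + (k·y)² = k²(x² + y²). Each prime p ≡ 1 (mod 4) is itself a sum of two squares; find a² by testing p − a² for a perfect square:
  5: 5 − 1² = 4 = 2² ⇒ 5 = 1² + 2².
  61: 61 − 1² = 60, 61 − 2² = 57, 61 − 3² = 52, 61 − 4² = 45, 61 − 5² = 36 = 6² ⇒ 61 = 5² + 6².
  149: 149 − 1² = 148, 149 − 2² = 145, 149 − 3² = 140, 149 − 4² = 133, 149 − 5² = 124, 149 − 6² = 113, 149 − 7² = 100 = 10² ⇒ 149 = 7² + 10².
  Combine using the Brahmagupta–Fibonacci identity (a² + b²)(c² + d²) = (ac − bd)² + (ad + bc)² = (ac + bd)² + (ad − bc)²:
  5 · 61 = 305: from (1² + 2²)(5² + 6²), take (1·5 − 2·6, 1·6 + 2·5) = (5 − 12, 6 + 10) = (-7, 16); dropping signs (only squares matter) gives (7, 16); check 7² + 16² = 49 + 256 = 305 ✓.
  305 · 149 = 45445: from (7² + 16²)(7² + 10²), take (7·7 − 16·10, 7·10 + 16·7) = (49 − 160, 70 + 112) = (-111, 182); dropping signs (only squares matter) gives (111, 182); check 111² + 182² = 12321 + 33124 = 45445 ✓.
  Scale by k = 2: (2·111, 2·182) = (222, 364).
Step 4: Order so x ≤ y and verify: 222² + 364² = 49284 + 132496 = 181780 = n. ✓

n = 181780 = 222² + 364² (one valid representation with x ≤ y).


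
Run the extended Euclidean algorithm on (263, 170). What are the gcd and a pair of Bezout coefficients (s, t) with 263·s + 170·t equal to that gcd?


Euclidean algorithm on (263, 170) — divide until remainder is 0:
  263 = 1 · 170 + 93
  170 = 1 · 93 + 77
  93 = 1 · 77 + 16
  77 = 4 · 16 + 13
  16 = 1 · 13 + 3
  13 = 4 · 3 + 1
  3 = 3 · 1 + 0
gcd(263, 170) = 1.
Track Bezout coefficients alongside the remainders: start with r₀ = 263 = a·1 + b·0 (s = 1, t = 0) and r₁ = 170 = a·0 + b·1 (s = 0, t = 1); each new remainder r_{k+1} = r_{k-1} − q_k·r_k inherits s_{k+1} = s_{k-1} − q_k·s_k, t_{k+1} = t_{k-1} − q_k·t_k, so r_k = a·s_k + b·t_k at every step:
  q = 1: r = 93, s = 1 − 1·0 = 1, t = 0 − 1·1 = -1  (check: 263·1 + 170·(-1) = 93)
  q = 1: r = 77, s = 0 − 1·1 = -1, t = 1 − 1·(-1) = 2  (check: 263·(-1) + 170·2 = 77)
  q = 1: r = 16, s = 1 − 1·(-1) = 2, t = -1 − 1·2 = -3  (check: 263·2 + 170·(-3) = 16)
  q = 4: r = 13, s = -1 − 4·2 = -9, t = 2 − 4·(-3) = 14  (check: 263·(-9) + 170·14 = 13)
  q = 1: r = 3, s = 2 − 1·(-9) = 11, t = -3 − 1·14 = -17  (check: 263·11 + 170·(-17) = 3)
  q = 4: r = 1, s = -9 − 4·11 = -53, t = 14 − 4·(-17) = 82  (check: 263·(-53) + 170·82 = 1)
The row with r = 1 (the gcd) gives the Bezout coefficients s = -53, t = 82.
Result: 263 · (-53) + 170 · (82) = 1.

gcd(263, 170) = 1; s = -53, t = 82 (check: 263·(-53) + 170·82 = 1).


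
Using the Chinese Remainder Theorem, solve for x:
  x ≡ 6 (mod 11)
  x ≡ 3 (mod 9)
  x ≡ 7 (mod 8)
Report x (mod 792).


Moduli 11, 9, 8 are pairwise coprime; by CRT there is a unique solution modulo M = 11 · 9 · 8 = 792.
Solve pairwise, accumulating the modulus:
  Start with x ≡ 6 (mod 11).
  Combine with x ≡ 3 (mod 9): since gcd(11, 9) = 1, we get a unique residue mod 99.
    Write x = 6 + 11·t and substitute into x ≡ 3 (mod 9): 11·t ≡ 3 − 6 = -3 (mod 9).
    Reduce coefficients mod 9: 2·t ≡ 6 (mod 9).
    The inverse of 2 mod 9 is 5 (since 2·5 = 10 = 1·9 + 1), so t ≡ 5·6 = 30 ≡ 3 (mod 9).
    Then x = 6 + 11·3 = 39, valid modulo lcm(11, 9) = 99: x ≡ 39 (mod 99).
  Combine with x ≡ 7 (mod 8): since gcd(99, 8) = 1, we get a unique residue mod 792.
    Write x = 39 + 99·t and substitute into x ≡ 7 (mod 8): 99·t ≡ 7 − 39 = -32 (mod 8).
    Reduce coefficients mod 8: 3·t ≡ 0 (mod 8).
    The inverse of 3 mod 8 is 3 (since 3·3 = 9 = 1·8 + 1), so t ≡ 3·0 = 0 ≡ 0 (mod 8).
    Then x = 39 + 99·0 = 39, valid modulo lcm(99, 8) = 792: x ≡ 39 (mod 792).
Verify: 39 mod 11 = 6 ✓, 39 mod 9 = 3 ✓, 39 mod 8 = 7 ✓.

x ≡ 39 (mod 792).


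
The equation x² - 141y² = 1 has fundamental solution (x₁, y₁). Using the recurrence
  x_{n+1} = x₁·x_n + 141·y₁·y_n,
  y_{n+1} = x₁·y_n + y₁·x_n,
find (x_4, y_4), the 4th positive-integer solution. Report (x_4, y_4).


Step 1: Find the fundamental solution (x₁, y₁) of x² - 141y² = 1.
  Expand √141 as a continued fraction. a₀ = ⌊√141⌋ = 11; iterate m_{k+1} = d_k·a_k − m_k, d_{k+1} = (141 − m_{k+1}²)/d_k, a_{k+1} = ⌊(a₀ + m_{k+1})/d_{k+1}⌋ (starting m₀ = 0, d₀ = 1), with convergents p_k = a_k·p_{k-1} + p_{k-2}, q_k = a_k·q_{k-1} + q_{k-2} (p₋₁ = 1, q₋₁ = 0):
  k = 0: a₀ = 11; p₀/q₀ = 11/1; p₀² − 141·q₀² = 121 − 141 = -20.
  k = 1: m = 11, d = 20, a = ⌊(11 + 11)/20⌋ = 1; p/q = (1·11 + 1)/(1·1 + 0) = 12/1; p² − 141·q² = 144 − 141 = 3.
  k = 2: m = 9, d = 3, a = ⌊(11 + 9)/3⌋ = 6; p/q = (6·12 + 11)/(6·1 + 1) = 83/7; p² − 141·q² = 6889 − 6909 = -20.
  k = 3: m = 9, d = 20, a = ⌊(11 + 9)/20⌋ = 1; p/q = (1·83 + 12)/(1·7 + 1) = 95/8; p² − 141·q² = 9025 − 9024 = 1.
  The first convergent with p² − 141·q² = 1 gives the fundamental solution (x₁, y₁) = (95, 8).
Step 2: Apply the recurrence (x_{n+1}, y_{n+1}) = (x₁x_n + 141y₁y_n, x₁y_n + y₁x_n) repeatedly.
  From (x_1, y_1) = (95, 8): x_2 = 95·95 + 141·8·8 = 18049; y_2 = 95·8 + 8·95 = 1520.
  From (x_2, y_2) = (18049, 1520): x_3 = 95·18049 + 141·8·1520 = 3429215; y_3 = 95·1520 + 8·18049 = 288792.
  From (x_3, y_3) = (3429215, 288792): x_4 = 95·3429215 + 141·8·288792 = 651532801; y_4 = 95·288792 + 8·3429215 = 54868960.
Step 3: Verify x_4² - 141·y_4² = 424494990778905601 - 424494990778905600 = 1 (should be 1). ✓

(x_1, y_1) = (95, 8); (x_4, y_4) = (651532801, 54868960).


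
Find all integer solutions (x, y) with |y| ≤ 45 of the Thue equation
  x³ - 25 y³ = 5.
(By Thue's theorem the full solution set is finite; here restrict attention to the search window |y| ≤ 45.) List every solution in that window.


The equation is x³ - 25y³ = 5. For fixed y, x³ = 25·y³ + 5, so a solution requires the RHS to be a perfect cube.
Strategy: iterate y from -45 to 45, compute RHS = 25·y³ + 5, and check whether it is a (positive or negative) perfect cube.
Check small values of y:
  y = 0: RHS = 5 is not a perfect cube.
  y = 1: RHS = 30 is not a perfect cube.
  y = -1: RHS = -20 is not a perfect cube.
  y = 2: RHS = 205 is not a perfect cube.
  y = -2: RHS = -195 is not a perfect cube.
  y = 3: RHS = 680 is not a perfect cube.
  y = -3: RHS = -670 is not a perfect cube.
Continuing the search up to |y| = 45 finds no solutions either.
No (x, y) in the scanned range satisfies the equation.

No integer solutions with |y| ≤ 45.


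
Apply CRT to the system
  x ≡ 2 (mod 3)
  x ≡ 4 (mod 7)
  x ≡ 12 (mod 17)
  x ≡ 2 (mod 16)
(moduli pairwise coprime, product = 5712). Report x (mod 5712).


Product of moduli M = 3 · 7 · 17 · 16 = 5712.
Merge one congruence at a time:
  Start: x ≡ 2 (mod 3).
  Combine with x ≡ 4 (mod 7); new modulus lcm = 21.
    Write x = 2 + 3·t and substitute into x ≡ 4 (mod 7): 3·t ≡ 4 − 2 = 2 (mod 7).
    The inverse of 3 mod 7 is 5 (since 3·5 = 15 = 2·7 + 1), so t ≡ 5·2 = 10 ≡ 3 (mod 7).
    Then x = 2 + 3·3 = 11, valid modulo lcm(3, 7) = 21: x ≡ 11 (mod 21).
  Combine with x ≡ 12 (mod 17); new modulus lcm = 357.
    Write x = 11 + 21·t and substitute into x ≡ 12 (mod 17): 21·t ≡ 12 − 11 = 1 (mod 17).
    Reduce coefficients mod 17: 4·t ≡ 1 (mod 17).
    The inverse of 4 mod 17 is 13 (since 4·13 = 52 = 3·17 + 1), so t ≡ 13·1 = 13 ≡ 13 (mod 17).
    Then x = 11 + 21·13 = 284, valid modulo lcm(21, 17) = 357: x ≡ 284 (mod 357).
  Combine with x ≡ 2 (mod 16); new modulus lcm = 5712.
    Write x = 284 + 357·t and substitute into x ≡ 2 (mod 16): 357·t ≡ 2 − 284 = -282 (mod 16).
    Reduce coefficients mod 16: 5·t ≡ 6 (mod 16).
    The inverse of 5 mod 16 is 13 (since 5·13 = 65 = 4·16 + 1), so t ≡ 13·6 = 78 ≡ 14 (mod 16).
    Then x = 284 + 357·14 = 5282, valid modulo lcm(357, 16) = 5712: x ≡ 5282 (mod 5712).
Verify against each original: 5282 mod 3 = 2, 5282 mod 7 = 4, 5282 mod 17 = 12, 5282 mod 16 = 2.

x ≡ 5282 (mod 5712).


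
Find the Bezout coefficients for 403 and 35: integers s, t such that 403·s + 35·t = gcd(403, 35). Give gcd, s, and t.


Euclidean algorithm on (403, 35) — divide until remainder is 0:
  403 = 11 · 35 + 18
  35 = 1 · 18 + 17
  18 = 1 · 17 + 1
  17 = 17 · 1 + 0
gcd(403, 35) = 1.
Track Bezout coefficients alongside the remainders: start with r₀ = 403 = a·1 + b·0 (s = 1, t = 0) and r₁ = 35 = a·0 + b·1 (s = 0, t = 1); each new remainder r_{k+1} = r_{k-1} − q_k·r_k inherits s_{k+1} = s_{k-1} − q_k·s_k, t_{k+1} = t_{k-1} − q_k·t_k, so r_k = a·s_k + b·t_k at every step:
  q = 11: r = 18, s = 1 − 11·0 = 1, t = 0 − 11·1 = -11  (check: 403·1 + 35·(-11) = 18)
  q = 1: r = 17, s = 0 − 1·1 = -1, t = 1 − 1·(-11) = 12  (check: 403·(-1) + 35·12 = 17)
  q = 1: r = 1, s = 1 − 1·(-1) = 2, t = -11 − 1·12 = -23  (check: 403·2 + 35·(-23) = 1)
The row with r = 1 (the gcd) gives the Bezout coefficients s = 2, t = -23.
Result: 403 · (2) + 35 · (-23) = 1.

gcd(403, 35) = 1; s = 2, t = -23 (check: 403·2 + 35·(-23) = 1).


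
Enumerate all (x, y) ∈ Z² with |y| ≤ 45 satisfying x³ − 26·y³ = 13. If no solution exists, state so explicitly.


The equation is x³ - 26y³ = 13. For fixed y, x³ = 26·y³ + 13, so a solution requires the RHS to be a perfect cube.
Strategy: iterate y from -45 to 45, compute RHS = 26·y³ + 13, and check whether it is a (positive or negative) perfect cube.
Check small values of y:
  y = 0: RHS = 13 is not a perfect cube.
  y = 1: RHS = 39 is not a perfect cube.
  y = -1: RHS = -13 is not a perfect cube.
  y = 2: RHS = 221 is not a perfect cube.
  y = -2: RHS = -195 is not a perfect cube.
  y = 3: RHS = 715 is not a perfect cube.
  y = -3: RHS = -689 is not a perfect cube.
Continuing the search up to |y| = 45 finds no solutions either.
No (x, y) in the scanned range satisfies the equation.

No integer solutions with |y| ≤ 45.


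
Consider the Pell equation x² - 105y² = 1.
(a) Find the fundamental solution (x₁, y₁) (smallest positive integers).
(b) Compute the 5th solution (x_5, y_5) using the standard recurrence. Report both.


Step 1: Find the fundamental solution (x₁, y₁) of x² - 105y² = 1.
  Expand √105 as a continued fraction. a₀ = ⌊√105⌋ = 10; iterate m_{k+1} = d_k·a_k − m_k, d_{k+1} = (105 − m_{k+1}²)/d_k, a_{k+1} = ⌊(a₀ + m_{k+1})/d_{k+1}⌋ (starting m₀ = 0, d₀ = 1), with convergents p_k = a_k·p_{k-1} + p_{k-2}, q_k = a_k·q_{k-1} + q_{k-2} (p₋₁ = 1, q₋₁ = 0):
  k = 0: a₀ = 10; p₀/q₀ = 10/1; p₀² − 105·q₀² = 100 − 105 = -5.
  k = 1: m = 10, d = 5, a = ⌊(10 + 10)/5⌋ = 4; p/q = (4·10 + 1)/(4·1 + 0) = 41/4; p² − 105·q² = 1681 − 1680 = 1.
  The first convergent with p² − 105·q² = 1 gives the fundamental solution (x₁, y₁) = (41, 4).
Step 2: Apply the recurrence (x_{n+1}, y_{n+1}) = (x₁x_n + 105y₁y_n, x₁y_n + y₁x_n) repeatedly.
  From (x_1, y_1) = (41, 4): x_2 = 41·41 + 105·4·4 = 3361; y_2 = 41·4 + 4·41 = 328.
  From (x_2, y_2) = (3361, 328): x_3 = 41·3361 + 105·4·328 = 275561; y_3 = 41·328 + 4·3361 = 26892.
  From (x_3, y_3) = (275561, 26892): x_4 = 41·275561 + 105·4·26892 = 22592641; y_4 = 41·26892 + 4·275561 = 2204816.
  From (x_4, y_4) = (22592641, 2204816): x_5 = 41·22592641 + 105·4·2204816 = 1852321001; y_5 = 41·2204816 + 4·22592641 = 180768020.
Step 3: Verify x_5² - 105·y_5² = 3431093090745642001 - 3431093090745642000 = 1 (should be 1). ✓

(x_1, y_1) = (41, 4); (x_5, y_5) = (1852321001, 180768020).


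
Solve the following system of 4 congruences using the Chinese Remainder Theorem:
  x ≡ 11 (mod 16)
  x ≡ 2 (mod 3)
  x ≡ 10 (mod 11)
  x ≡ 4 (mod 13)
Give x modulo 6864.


Product of moduli M = 16 · 3 · 11 · 13 = 6864.
Merge one congruence at a time:
  Start: x ≡ 11 (mod 16).
  Combine with x ≡ 2 (mod 3); new modulus lcm = 48.
    Write x = 11 + 16·t and substitute into x ≡ 2 (mod 3): 16·t ≡ 2 − 11 = -9 (mod 3).
    Reduce coefficients mod 3: 1·t ≡ 0 (mod 3).
    So t ≡ 0 (mod 3).
    Then x = 11 + 16·0 = 11, valid modulo lcm(16, 3) = 48: x ≡ 11 (mod 48).
  Combine with x ≡ 10 (mod 11); new modulus lcm = 528.
    Write x = 11 + 48·t and substitute into x ≡ 10 (mod 11): 48·t ≡ 10 − 11 = -1 (mod 11).
    Reduce coefficients mod 11: 4·t ≡ 10 (mod 11).
    The inverse of 4 mod 11 is 3 (since 4·3 = 12 = 1·11 + 1), so t ≡ 3·10 = 30 ≡ 8 (mod 11).
    Then x = 11 + 48·8 = 395, valid modulo lcm(48, 11) = 528: x ≡ 395 (mod 528).
  Combine with x ≡ 4 (mod 13); new modulus lcm = 6864.
    Write x = 395 + 528·t and substitute into x ≡ 4 (mod 13): 528·t ≡ 4 − 395 = -391 (mod 13).
    Reduce coefficients mod 13: 8·t ≡ 12 (mod 13).
    The inverse of 8 mod 13 is 5 (since 8·5 = 40 = 3·13 + 1), so t ≡ 5·12 = 60 ≡ 8 (mod 13).
    Then x = 395 + 528·8 = 4619, valid modulo lcm(528, 13) = 6864: x ≡ 4619 (mod 6864).
Verify against each original: 4619 mod 16 = 11, 4619 mod 3 = 2, 4619 mod 11 = 10, 4619 mod 13 = 4.

x ≡ 4619 (mod 6864).


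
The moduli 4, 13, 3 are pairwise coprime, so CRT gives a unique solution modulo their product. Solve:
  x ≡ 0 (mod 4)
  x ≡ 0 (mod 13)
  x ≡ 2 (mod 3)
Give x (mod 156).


Moduli 4, 13, 3 are pairwise coprime; by CRT there is a unique solution modulo M = 4 · 13 · 3 = 156.
Solve pairwise, accumulating the modulus:
  Start with x ≡ 0 (mod 4).
  Combine with x ≡ 0 (mod 13): since gcd(4, 13) = 1, we get a unique residue mod 52.
    Write x = 0 + 4·t and substitute into x ≡ 0 (mod 13): 4·t ≡ 0 − 0 = 0 (mod 13).
    The inverse of 4 mod 13 is 10 (since 4·10 = 40 = 3·13 + 1), so t ≡ 10·0 = 0 ≡ 0 (mod 13).
    Then x = 0 + 4·0 = 0, valid modulo lcm(4, 13) = 52: x ≡ 0 (mod 52).
  Combine with x ≡ 2 (mod 3): since gcd(52, 3) = 1, we get a unique residue mod 156.
    Write x = 0 + 52·t and substitute into x ≡ 2 (mod 3): 52·t ≡ 2 − 0 = 2 (mod 3).
    Reduce coefficients mod 3: 1·t ≡ 2 (mod 3).
    So t ≡ 2 (mod 3).
    Then x = 0 + 52·2 = 104, valid modulo lcm(52, 3) = 156: x ≡ 104 (mod 156).
Verify: 104 mod 4 = 0 ✓, 104 mod 13 = 0 ✓, 104 mod 3 = 2 ✓.

x ≡ 104 (mod 156).


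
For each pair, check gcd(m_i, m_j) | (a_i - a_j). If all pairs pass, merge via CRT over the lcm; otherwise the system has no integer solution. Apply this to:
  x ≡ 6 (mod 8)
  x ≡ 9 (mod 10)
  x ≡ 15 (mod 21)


Moduli 8, 10, 21 are not pairwise coprime, so CRT works modulo lcm(m_i) when all pairwise compatibility conditions hold.
Pairwise compatibility: gcd(m_i, m_j) must divide a_i - a_j for every pair.
Merge one congruence at a time:
  Start: x ≡ 6 (mod 8).
  Combine with x ≡ 9 (mod 10): gcd(8, 10) = 2, and 9 - 6 = 3 is NOT divisible by 2.
    ⇒ system is inconsistent (no integer solution).

No solution (the system is inconsistent).


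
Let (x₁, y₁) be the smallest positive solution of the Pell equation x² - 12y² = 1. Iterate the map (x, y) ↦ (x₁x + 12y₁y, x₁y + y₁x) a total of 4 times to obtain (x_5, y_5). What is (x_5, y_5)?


Step 1: Find the fundamental solution (x₁, y₁) of x² - 12y² = 1.
  Expand √12 as a continued fraction. a₀ = ⌊√12⌋ = 3; iterate m_{k+1} = d_k·a_k − m_k, d_{k+1} = (12 − m_{k+1}²)/d_k, a_{k+1} = ⌊(a₀ + m_{k+1})/d_{k+1}⌋ (starting m₀ = 0, d₀ = 1), with convergents p_k = a_k·p_{k-1} + p_{k-2}, q_k = a_k·q_{k-1} + q_{k-2} (p₋₁ = 1, q₋₁ = 0):
  k = 0: a₀ = 3; p₀/q₀ = 3/1; p₀² − 12·q₀² = 9 − 12 = -3.
  k = 1: m = 3, d = 3, a = ⌊(3 + 3)/3⌋ = 2; p/q = (2·3 + 1)/(2·1 + 0) = 7/2; p² − 12·q² = 49 − 48 = 1.
  The first convergent with p² − 12·q² = 1 gives the fundamental solution (x₁, y₁) = (7, 2).
Step 2: Apply the recurrence (x_{n+1}, y_{n+1}) = (x₁x_n + 12y₁y_n, x₁y_n + y₁x_n) repeatedly.
  From (x_1, y_1) = (7, 2): x_2 = 7·7 + 12·2·2 = 97; y_2 = 7·2 + 2·7 = 28.
  From (x_2, y_2) = (97, 28): x_3 = 7·97 + 12·2·28 = 1351; y_3 = 7·28 + 2·97 = 390.
  From (x_3, y_3) = (1351, 390): x_4 = 7·1351 + 12·2·390 = 18817; y_4 = 7·390 + 2·1351 = 5432.
  From (x_4, y_4) = (18817, 5432): x_5 = 7·18817 + 12·2·5432 = 262087; y_5 = 7·5432 + 2·18817 = 75658.
Step 3: Verify x_5² - 12·y_5² = 68689595569 - 68689595568 = 1 (should be 1). ✓

(x_1, y_1) = (7, 2); (x_5, y_5) = (262087, 75658).


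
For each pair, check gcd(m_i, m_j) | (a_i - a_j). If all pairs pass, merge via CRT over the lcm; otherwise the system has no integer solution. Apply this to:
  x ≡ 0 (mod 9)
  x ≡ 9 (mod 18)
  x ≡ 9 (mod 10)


Moduli 9, 18, 10 are not pairwise coprime, so CRT works modulo lcm(m_i) when all pairwise compatibility conditions hold.
Pairwise compatibility: gcd(m_i, m_j) must divide a_i - a_j for every pair.
Merge one congruence at a time:
  Start: x ≡ 0 (mod 9).
  Combine with x ≡ 9 (mod 18): gcd(9, 18) = 9; 9 - 0 = 9, which IS divisible by 9, so compatible.
    Write x = 0 + 9·t and substitute into x ≡ 9 (mod 18): 9·t ≡ 9 − 0 = 9 (mod 18).
    Divide the congruence (and modulus) by g = 9: 1·t ≡ 1 (mod 2).
    So t ≡ 1 (mod 2).
    Then x = 0 + 9·1 = 9, valid modulo lcm(9, 18) = 18: x ≡ 9 (mod 18).
  Combine with x ≡ 9 (mod 10): gcd(18, 10) = 2; 9 - 9 = 0, which IS divisible by 2, so compatible.
    Write x = 9 + 18·t and substitute into x ≡ 9 (mod 10): 18·t ≡ 9 − 9 = 0 (mod 10).
    Divide the congruence (and modulus) by g = 2: 9·t ≡ 0 (mod 5).
    Reduce coefficients mod 5: 4·t ≡ 0 (mod 5).
    The inverse of 4 mod 5 is 4 (since 4·4 = 16 = 3·5 + 1), so t ≡ 4·0 = 0 ≡ 0 (mod 5).
    Then x = 9 + 18·0 = 9, valid modulo lcm(18, 10) = 90: x ≡ 9 (mod 90).
Verify: 9 mod 9 = 0, 9 mod 18 = 9, 9 mod 10 = 9.

x ≡ 9 (mod 90).


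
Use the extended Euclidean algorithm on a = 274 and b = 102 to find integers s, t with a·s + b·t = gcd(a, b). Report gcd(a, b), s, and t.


Euclidean algorithm on (274, 102) — divide until remainder is 0:
  274 = 2 · 102 + 70
  102 = 1 · 70 + 32
  70 = 2 · 32 + 6
  32 = 5 · 6 + 2
  6 = 3 · 2 + 0
gcd(274, 102) = 2.
Track Bezout coefficients alongside the remainders: start with r₀ = 274 = a·1 + b·0 (s = 1, t = 0) and r₁ = 102 = a·0 + b·1 (s = 0, t = 1); each new remainder r_{k+1} = r_{k-1} − q_k·r_k inherits s_{k+1} = s_{k-1} − q_k·s_k, t_{k+1} = t_{k-1} − q_k·t_k, so r_k = a·s_k + b·t_k at every step:
  q = 2: r = 70, s = 1 − 2·0 = 1, t = 0 − 2·1 = -2  (check: 274·1 + 102·(-2) = 70)
  q = 1: r = 32, s = 0 − 1·1 = -1, t = 1 − 1·(-2) = 3  (check: 274·(-1) + 102·3 = 32)
  q = 2: r = 6, s = 1 − 2·(-1) = 3, t = -2 − 2·3 = -8  (check: 274·3 + 102·(-8) = 6)
  q = 5: r = 2, s = -1 − 5·3 = -16, t = 3 − 5·(-8) = 43  (check: 274·(-16) + 102·43 = 2)
The row with r = 2 (the gcd) gives the Bezout coefficients s = -16, t = 43.
Result: 274 · (-16) + 102 · (43) = 2.

gcd(274, 102) = 2; s = -16, t = 43 (check: 274·(-16) + 102·43 = 2).


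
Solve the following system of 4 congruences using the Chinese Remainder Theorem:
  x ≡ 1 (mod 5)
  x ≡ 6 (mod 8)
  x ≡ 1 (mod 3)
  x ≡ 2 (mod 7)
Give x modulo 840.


Product of moduli M = 5 · 8 · 3 · 7 = 840.
Merge one congruence at a time:
  Start: x ≡ 1 (mod 5).
  Combine with x ≡ 6 (mod 8); new modulus lcm = 40.
    Write x = 1 + 5·t and substitute into x ≡ 6 (mod 8): 5·t ≡ 6 − 1 = 5 (mod 8).
    The inverse of 5 mod 8 is 5 (since 5·5 = 25 = 3·8 + 1), so t ≡ 5·5 = 25 ≡ 1 (mod 8).
    Then x = 1 + 5·1 = 6, valid modulo lcm(5, 8) = 40: x ≡ 6 (mod 40).
  Combine with x ≡ 1 (mod 3); new modulus lcm = 120.
    Write x = 6 + 40·t and substitute into x ≡ 1 (mod 3): 40·t ≡ 1 − 6 = -5 (mod 3).
    Reduce coefficients mod 3: 1·t ≡ 1 (mod 3).
    So t ≡ 1 (mod 3).
    Then x = 6 + 40·1 = 46, valid modulo lcm(40, 3) = 120: x ≡ 46 (mod 120).
  Combine with x ≡ 2 (mod 7); new modulus lcm = 840.
    Write x = 46 + 120·t and substitute into x ≡ 2 (mod 7): 120·t ≡ 2 − 46 = -44 (mod 7).
    Reduce coefficients mod 7: 1·t ≡ 5 (mod 7).
    So t ≡ 5 (mod 7).
    Then x = 46 + 120·5 = 646, valid modulo lcm(120, 7) = 840: x ≡ 646 (mod 840).
Verify against each original: 646 mod 5 = 1, 646 mod 8 = 6, 646 mod 3 = 1, 646 mod 7 = 2.

x ≡ 646 (mod 840).


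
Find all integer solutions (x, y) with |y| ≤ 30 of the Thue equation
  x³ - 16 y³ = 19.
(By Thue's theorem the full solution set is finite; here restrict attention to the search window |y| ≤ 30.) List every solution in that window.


The equation is x³ - 16y³ = 19. For fixed y, x³ = 16·y³ + 19, so a solution requires the RHS to be a perfect cube.
Strategy: iterate y from -30 to 30, compute RHS = 16·y³ + 19, and check whether it is a (positive or negative) perfect cube.
Check small values of y:
  y = 0: RHS = 19 is not a perfect cube.
  y = 1: RHS = 35 is not a perfect cube.
  y = -1: RHS = 3 is not a perfect cube.
  y = 2: RHS = 147 is not a perfect cube.
  y = -2: RHS = -109 is not a perfect cube.
  y = 3: RHS = 451 is not a perfect cube.
  y = -3: RHS = -413 is not a perfect cube.
Continuing the search up to |y| = 30 finds no solutions either.
No (x, y) in the scanned range satisfies the equation.

No integer solutions with |y| ≤ 30.


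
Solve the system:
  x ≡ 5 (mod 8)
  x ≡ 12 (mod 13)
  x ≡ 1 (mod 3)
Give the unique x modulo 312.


Moduli 8, 13, 3 are pairwise coprime; by CRT there is a unique solution modulo M = 8 · 13 · 3 = 312.
Solve pairwise, accumulating the modulus:
  Start with x ≡ 5 (mod 8).
  Combine with x ≡ 12 (mod 13): since gcd(8, 13) = 1, we get a unique residue mod 104.
    Write x = 5 + 8·t and substitute into x ≡ 12 (mod 13): 8·t ≡ 12 − 5 = 7 (mod 13).
    The inverse of 8 mod 13 is 5 (since 8·5 = 40 = 3·13 + 1), so t ≡ 5·7 = 35 ≡ 9 (mod 13).
    Then x = 5 + 8·9 = 77, valid modulo lcm(8, 13) = 104: x ≡ 77 (mod 104).
  Combine with x ≡ 1 (mod 3): since gcd(104, 3) = 1, we get a unique residue mod 312.
    Write x = 77 + 104·t and substitute into x ≡ 1 (mod 3): 104·t ≡ 1 − 77 = -76 (mod 3).
    Reduce coefficients mod 3: 2·t ≡ 2 (mod 3).
    The inverse of 2 mod 3 is 2 (since 2·2 = 4 = 1·3 + 1), so t ≡ 2·2 = 4 ≡ 1 (mod 3).
    Then x = 77 + 104·1 = 181, valid modulo lcm(104, 3) = 312: x ≡ 181 (mod 312).
Verify: 181 mod 8 = 5 ✓, 181 mod 13 = 12 ✓, 181 mod 3 = 1 ✓.

x ≡ 181 (mod 312).


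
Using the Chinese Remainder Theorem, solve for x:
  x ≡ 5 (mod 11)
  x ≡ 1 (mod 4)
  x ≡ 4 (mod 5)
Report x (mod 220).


Moduli 11, 4, 5 are pairwise coprime; by CRT there is a unique solution modulo M = 11 · 4 · 5 = 220.
Solve pairwise, accumulating the modulus:
  Start with x ≡ 5 (mod 11).
  Combine with x ≡ 1 (mod 4): since gcd(11, 4) = 1, we get a unique residue mod 44.
    Write x = 5 + 11·t and substitute into x ≡ 1 (mod 4): 11·t ≡ 1 − 5 = -4 (mod 4).
    Reduce coefficients mod 4: 3·t ≡ 0 (mod 4).
    The inverse of 3 mod 4 is 3 (since 3·3 = 9 = 2·4 + 1), so t ≡ 3·0 = 0 ≡ 0 (mod 4).
    Then x = 5 + 11·0 = 5, valid modulo lcm(11, 4) = 44: x ≡ 5 (mod 44).
  Combine with x ≡ 4 (mod 5): since gcd(44, 5) = 1, we get a unique residue mod 220.
    Write x = 5 + 44·t and substitute into x ≡ 4 (mod 5): 44·t ≡ 4 − 5 = -1 (mod 5).
    Reduce coefficients mod 5: 4·t ≡ 4 (mod 5).
    The inverse of 4 mod 5 is 4 (since 4·4 = 16 = 3·5 + 1), so t ≡ 4·4 = 16 ≡ 1 (mod 5).
    Then x = 5 + 44·1 = 49, valid modulo lcm(44, 5) = 220: x ≡ 49 (mod 220).
Verify: 49 mod 11 = 5 ✓, 49 mod 4 = 1 ✓, 49 mod 5 = 4 ✓.

x ≡ 49 (mod 220).


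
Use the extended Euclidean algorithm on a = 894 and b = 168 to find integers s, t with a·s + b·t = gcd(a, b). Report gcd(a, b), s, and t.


Euclidean algorithm on (894, 168) — divide until remainder is 0:
  894 = 5 · 168 + 54
  168 = 3 · 54 + 6
  54 = 9 · 6 + 0
gcd(894, 168) = 6.
Track Bezout coefficients alongside the remainders: start with r₀ = 894 = a·1 + b·0 (s = 1, t = 0) and r₁ = 168 = a·0 + b·1 (s = 0, t = 1); each new remainder r_{k+1} = r_{k-1} − q_k·r_k inherits s_{k+1} = s_{k-1} − q_k·s_k, t_{k+1} = t_{k-1} − q_k·t_k, so r_k = a·s_k + b·t_k at every step:
  q = 5: r = 54, s = 1 − 5·0 = 1, t = 0 − 5·1 = -5  (check: 894·1 + 168·(-5) = 54)
  q = 3: r = 6, s = 0 − 3·1 = -3, t = 1 − 3·(-5) = 16  (check: 894·(-3) + 168·16 = 6)
The row with r = 6 (the gcd) gives the Bezout coefficients s = -3, t = 16.
Result: 894 · (-3) + 168 · (16) = 6.

gcd(894, 168) = 6; s = -3, t = 16 (check: 894·(-3) + 168·16 = 6).


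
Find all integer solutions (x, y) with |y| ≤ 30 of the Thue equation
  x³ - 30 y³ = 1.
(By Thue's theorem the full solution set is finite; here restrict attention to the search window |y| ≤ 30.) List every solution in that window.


The equation is x³ - 30y³ = 1. For fixed y, x³ = 30·y³ + 1, so a solution requires the RHS to be a perfect cube.
Strategy: iterate y from -30 to 30, compute RHS = 30·y³ + 1, and check whether it is a (positive or negative) perfect cube.
Check small values of y:
  y = 0: RHS = 1 = (1)³ ⇒ x = 1 works.
  y = 1: RHS = 31 is not a perfect cube.
  y = -1: RHS = -29 is not a perfect cube.
  y = 2: RHS = 241 is not a perfect cube.
  y = -2: RHS = -239 is not a perfect cube.
  y = 3: RHS = 811 is not a perfect cube.
  y = -3: RHS = -809 is not a perfect cube.
Continuing the search up to |y| = 30 finds no further solutions beyond those listed.
Collected solutions: (1, 0).

Solutions (with |y| ≤ 30): (1, 0).


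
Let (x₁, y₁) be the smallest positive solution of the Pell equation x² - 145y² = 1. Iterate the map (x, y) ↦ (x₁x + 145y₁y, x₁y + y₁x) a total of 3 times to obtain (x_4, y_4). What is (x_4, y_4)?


Step 1: Find the fundamental solution (x₁, y₁) of x² - 145y² = 1.
  Expand √145 as a continued fraction. a₀ = ⌊√145⌋ = 12; iterate m_{k+1} = d_k·a_k − m_k, d_{k+1} = (145 − m_{k+1}²)/d_k, a_{k+1} = ⌊(a₀ + m_{k+1})/d_{k+1}⌋ (starting m₀ = 0, d₀ = 1), with convergents p_k = a_k·p_{k-1} + p_{k-2}, q_k = a_k·q_{k-1} + q_{k-2} (p₋₁ = 1, q₋₁ = 0):
  k = 0: a₀ = 12; p₀/q₀ = 12/1; p₀² − 145·q₀² = 144 − 145 = -1.
  k = 1: m = 12, d = 1, a = ⌊(12 + 12)/1⌋ = 24; p/q = (24·12 + 1)/(24·1 + 0) = 289/24; p² − 145·q² = 83521 − 83520 = 1.
  The first convergent with p² − 145·q² = 1 gives the fundamental solution (x₁, y₁) = (289, 24).
Step 2: Apply the recurrence (x_{n+1}, y_{n+1}) = (x₁x_n + 145y₁y_n, x₁y_n + y₁x_n) repeatedly.
  From (x_1, y_1) = (289, 24): x_2 = 289·289 + 145·24·24 = 167041; y_2 = 289·24 + 24·289 = 13872.
  From (x_2, y_2) = (167041, 13872): x_3 = 289·167041 + 145·24·13872 = 96549409; y_3 = 289·13872 + 24·167041 = 8017992.
  From (x_3, y_3) = (96549409, 8017992): x_4 = 289·96549409 + 145·24·8017992 = 55805391361; y_4 = 289·8017992 + 24·96549409 = 4634385504.
Step 3: Verify x_4² - 145·y_4² = 3114241704954373432321 - 3114241704954373432320 = 1 (should be 1). ✓

(x_1, y_1) = (289, 24); (x_4, y_4) = (55805391361, 4634385504).


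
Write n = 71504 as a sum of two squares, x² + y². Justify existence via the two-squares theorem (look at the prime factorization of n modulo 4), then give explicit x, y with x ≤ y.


Step 1: Factor n = 71504 = 2^4 · 41 · 109.
Step 2: Check the mod-4 condition on each prime factor: 2 = 2 (special); 41 ≡ 1 (mod 4), exponent 1; 109 ≡ 1 (mod 4), exponent 1.
All primes ≡ 3 (mod 4) appear to even exponent (or don't appear), so by the two-squares theorem n IS expressible as a sum of two squares.
Step 3: Build a representation. Group n = k² · m with k = 4 and m = 41 · 109 = 4469 (a product of primes ≡ 1 (mod 4)); a representation of m scales to one of n via (k·x)² + (k·y)² = k²(x² + y²). Each prime p ≡ 1 (mod 4) is itself a sum of two squares; find a² by testing p − a² for a perfect square:
  41: 41 − 1² = 40, 41 − 2² = 37, 41 − 3² = 32, 41 − 4² = 25 = 5² ⇒ 41 = 4² + 5².
  109: 109 − 1² = 108, 109 − 2² = 105, 109 − 3² = 100 = 10² ⇒ 109 = 3² + 10².
  Combine using the Brahmagupta–Fibonacci identity (a² + b²)(c² + d²) = (ac − bd)² + (ad + bc)² = (ac + bd)² + (ad − bc)²:
  41 · 109 = 4469: from (4² + 5²)(3² + 10²), take (4·3 − 5·10, 4·10 + 5·3) = (12 − 50, 40 + 15) = (-38, 55); dropping signs (only squares matter) gives (38, 55); check 38² + 55² = 1444 + 3025 = 4469 ✓.
  Scale by k = 4: (4·38, 4·55) = (152, 220).
Step 4: Order so x ≤ y and verify: 152² + 220² = 23104 + 48400 = 71504 = n. ✓

n = 71504 = 152² + 220² (one valid representation with x ≤ y).


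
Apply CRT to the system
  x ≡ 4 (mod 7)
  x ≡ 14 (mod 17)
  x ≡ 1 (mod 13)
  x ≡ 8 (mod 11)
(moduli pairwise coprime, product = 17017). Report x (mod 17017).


Product of moduli M = 7 · 17 · 13 · 11 = 17017.
Merge one congruence at a time:
  Start: x ≡ 4 (mod 7).
  Combine with x ≡ 14 (mod 17); new modulus lcm = 119.
    Write x = 4 + 7·t and substitute into x ≡ 14 (mod 17): 7·t ≡ 14 − 4 = 10 (mod 17).
    The inverse of 7 mod 17 is 5 (since 7·5 = 35 = 2·17 + 1), so t ≡ 5·10 = 50 ≡ 16 (mod 17).
    Then x = 4 + 7·16 = 116, valid modulo lcm(7, 17) = 119: x ≡ 116 (mod 119).
  Combine with x ≡ 1 (mod 13); new modulus lcm = 1547.
    Write x = 116 + 119·t and substitute into x ≡ 1 (mod 13): 119·t ≡ 1 − 116 = -115 (mod 13).
    Reduce coefficients mod 13: 2·t ≡ 2 (mod 13).
    The inverse of 2 mod 13 is 7 (since 2·7 = 14 = 1·13 + 1), so t ≡ 7·2 = 14 ≡ 1 (mod 13).
    Then x = 116 + 119·1 = 235, valid modulo lcm(119, 13) = 1547: x ≡ 235 (mod 1547).
  Combine with x ≡ 8 (mod 11); new modulus lcm = 17017.
    Write x = 235 + 1547·t and substitute into x ≡ 8 (mod 11): 1547·t ≡ 8 − 235 = -227 (mod 11).
    Reduce coefficients mod 11: 7·t ≡ 4 (mod 11).
    The inverse of 7 mod 11 is 8 (since 7·8 = 56 = 5·11 + 1), so t ≡ 8·4 = 32 ≡ 10 (mod 11).
    Then x = 235 + 1547·10 = 15705, valid modulo lcm(1547, 11) = 17017: x ≡ 15705 (mod 17017).
Verify against each original: 15705 mod 7 = 4, 15705 mod 17 = 14, 15705 mod 13 = 1, 15705 mod 11 = 8.

x ≡ 15705 (mod 17017).


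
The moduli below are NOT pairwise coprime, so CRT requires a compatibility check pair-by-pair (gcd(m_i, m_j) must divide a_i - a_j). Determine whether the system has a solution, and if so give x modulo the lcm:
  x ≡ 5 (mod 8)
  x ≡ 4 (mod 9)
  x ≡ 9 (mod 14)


Moduli 8, 9, 14 are not pairwise coprime, so CRT works modulo lcm(m_i) when all pairwise compatibility conditions hold.
Pairwise compatibility: gcd(m_i, m_j) must divide a_i - a_j for every pair.
Merge one congruence at a time:
  Start: x ≡ 5 (mod 8).
  Combine with x ≡ 4 (mod 9): gcd(8, 9) = 1; 4 - 5 = -1, which IS divisible by 1, so compatible.
    Write x = 5 + 8·t and substitute into x ≡ 4 (mod 9): 8·t ≡ 4 − 5 = -1 (mod 9).
    Reduce coefficients mod 9: 8·t ≡ 8 (mod 9).
    The inverse of 8 mod 9 is 8 (since 8·8 = 64 = 7·9 + 1), so t ≡ 8·8 = 64 ≡ 1 (mod 9).
    Then x = 5 + 8·1 = 13, valid modulo lcm(8, 9) = 72: x ≡ 13 (mod 72).
  Combine with x ≡ 9 (mod 14): gcd(72, 14) = 2; 9 - 13 = -4, which IS divisible by 2, so compatible.
    Write x = 13 + 72·t and substitute into x ≡ 9 (mod 14): 72·t ≡ 9 − 13 = -4 (mod 14).
    Divide the congruence (and modulus) by g = 2: 36·t ≡ -2 (mod 7).
    Reduce coefficients mod 7: 1·t ≡ 5 (mod 7).
    So t ≡ 5 (mod 7).
    Then x = 13 + 72·5 = 373, valid modulo lcm(72, 14) = 504: x ≡ 373 (mod 504).
Verify: 373 mod 8 = 5, 373 mod 9 = 4, 373 mod 14 = 9.

x ≡ 373 (mod 504).


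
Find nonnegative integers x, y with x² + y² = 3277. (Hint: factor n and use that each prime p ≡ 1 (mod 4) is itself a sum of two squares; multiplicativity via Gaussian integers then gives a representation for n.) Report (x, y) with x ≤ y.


Step 1: Factor n = 3277 = 29 · 113.
Step 2: Check the mod-4 condition on each prime factor: 29 ≡ 1 (mod 4), exponent 1; 113 ≡ 1 (mod 4), exponent 1.
All primes ≡ 3 (mod 4) appear to even exponent (or don't appear), so by the two-squares theorem n IS expressible as a sum of two squares.
Step 3: Build a representation. Here n = 29 · 113 is a product of primes ≡ 1 (mod 4). Each prime p ≡ 1 (mod 4) is itself a sum of two squares; find a² by testing p − a² for a perfect square:
  29: 29 − 1² = 28, 29 − 2² = 25 = 5² ⇒ 29 = 2² + 5².
  113: 113 − 1² = 112, 113 − 2² = 109, 113 − 3² = 104, 113 − 4² = 97, 113 − 5² = 88, 113 − 6² = 77, 113 − 7² = 64 = 8² ⇒ 113 = 7² + 8².
  Combine using the Brahmagupta–Fibonacci identity (a² + b²)(c² + d²) = (ac − bd)² + (ad + bc)² = (ac + bd)² + (ad − bc)²:
  29 · 113 = 3277: from (2² + 5²)(7² + 8²), take (2·7 − 5·8, 2·8 + 5·7) = (14 − 40, 16 + 35) = (-26, 51); dropping signs (only squares matter) gives (26, 51); check 26² + 51² = 676 + 2601 = 3277 ✓.
Step 4: Order so x ≤ y and verify: 26² + 51² = 676 + 2601 = 3277 = n. ✓

n = 3277 = 26² + 51² (one valid representation with x ≤ y).


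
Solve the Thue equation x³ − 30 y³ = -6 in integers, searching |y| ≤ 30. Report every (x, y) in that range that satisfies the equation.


The equation is x³ - 30y³ = -6. For fixed y, x³ = 30·y³ − 6, so a solution requires the RHS to be a perfect cube.
Strategy: iterate y from -30 to 30, compute RHS = 30·y³ − 6, and check whether it is a (positive or negative) perfect cube.
Check small values of y:
  y = 0: RHS = -6 is not a perfect cube.
  y = 1: RHS = 24 is not a perfect cube.
  y = -1: RHS = -36 is not a perfect cube.
  y = 2: RHS = 234 is not a perfect cube.
  y = -2: RHS = -246 is not a perfect cube.
  y = 3: RHS = 804 is not a perfect cube.
  y = -3: RHS = -816 is not a perfect cube.
Continuing the search up to |y| = 30 finds no solutions either.
No (x, y) in the scanned range satisfies the equation.

No integer solutions with |y| ≤ 30.


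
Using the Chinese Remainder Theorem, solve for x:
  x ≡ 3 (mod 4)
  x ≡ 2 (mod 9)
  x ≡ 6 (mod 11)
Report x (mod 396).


Moduli 4, 9, 11 are pairwise coprime; by CRT there is a unique solution modulo M = 4 · 9 · 11 = 396.
Solve pairwise, accumulating the modulus:
  Start with x ≡ 3 (mod 4).
  Combine with x ≡ 2 (mod 9): since gcd(4, 9) = 1, we get a unique residue mod 36.
    Write x = 3 + 4·t and substitute into x ≡ 2 (mod 9): 4·t ≡ 2 − 3 = -1 (mod 9).
    Reduce coefficients mod 9: 4·t ≡ 8 (mod 9).
    The inverse of 4 mod 9 is 7 (since 4·7 = 28 = 3·9 + 1), so t ≡ 7·8 = 56 ≡ 2 (mod 9).
    Then x = 3 + 4·2 = 11, valid modulo lcm(4, 9) = 36: x ≡ 11 (mod 36).
  Combine with x ≡ 6 (mod 11): since gcd(36, 11) = 1, we get a unique residue mod 396.
    Write x = 11 + 36·t and substitute into x ≡ 6 (mod 11): 36·t ≡ 6 − 11 = -5 (mod 11).
    Reduce coefficients mod 11: 3·t ≡ 6 (mod 11).
    The inverse of 3 mod 11 is 4 (since 3·4 = 12 = 1·11 + 1), so t ≡ 4·6 = 24 ≡ 2 (mod 11).
    Then x = 11 + 36·2 = 83, valid modulo lcm(36, 11) = 396: x ≡ 83 (mod 396).
Verify: 83 mod 4 = 3 ✓, 83 mod 9 = 2 ✓, 83 mod 11 = 6 ✓.

x ≡ 83 (mod 396).


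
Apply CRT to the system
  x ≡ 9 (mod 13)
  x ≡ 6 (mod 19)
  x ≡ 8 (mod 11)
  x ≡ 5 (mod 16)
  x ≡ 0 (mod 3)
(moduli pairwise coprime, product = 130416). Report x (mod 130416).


Product of moduli M = 13 · 19 · 11 · 16 · 3 = 130416.
Merge one congruence at a time:
  Start: x ≡ 9 (mod 13).
  Combine with x ≡ 6 (mod 19); new modulus lcm = 247.
    Write x = 9 + 13·t and substitute into x ≡ 6 (mod 19): 13·t ≡ 6 − 9 = -3 (mod 19).
    Reduce coefficients mod 19: 13·t ≡ 16 (mod 19).
    The inverse of 13 mod 19 is 3 (since 13·3 = 39 = 2·19 + 1), so t ≡ 3·16 = 48 ≡ 10 (mod 19).
    Then x = 9 + 13·10 = 139, valid modulo lcm(13, 19) = 247: x ≡ 139 (mod 247).
  Combine with x ≡ 8 (mod 11); new modulus lcm = 2717.
    Write x = 139 + 247·t and substitute into x ≡ 8 (mod 11): 247·t ≡ 8 − 139 = -131 (mod 11).
    Reduce coefficients mod 11: 5·t ≡ 1 (mod 11).
    The inverse of 5 mod 11 is 9 (since 5·9 = 45 = 4·11 + 1), so t ≡ 9·1 = 9 ≡ 9 (mod 11).
    Then x = 139 + 247·9 = 2362, valid modulo lcm(247, 11) = 2717: x ≡ 2362 (mod 2717).
  Combine with x ≡ 5 (mod 16); new modulus lcm = 43472.
    Write x = 2362 + 2717·t and substitute into x ≡ 5 (mod 16): 2717·t ≡ 5 − 2362 = -2357 (mod 16).
    Reduce coefficients mod 16: 13·t ≡ 11 (mod 16).
    The inverse of 13 mod 16 is 5 (since 13·5 = 65 = 4·16 + 1), so t ≡ 5·11 = 55 ≡ 7 (mod 16).
    Then x = 2362 + 2717·7 = 21381, valid modulo lcm(2717, 16) = 43472: x ≡ 21381 (mod 43472).
  Combine with x ≡ 0 (mod 3); new modulus lcm = 130416.
    Write x = 21381 + 43472·t and substitute into x ≡ 0 (mod 3): 43472·t ≡ 0 − 21381 = -21381 (mod 3).
    Reduce coefficients mod 3: 2·t ≡ 0 (mod 3).
    The inverse of 2 mod 3 is 2 (since 2·2 = 4 = 1·3 + 1), so t ≡ 2·0 = 0 ≡ 0 (mod 3).
    Then x = 21381 + 43472·0 = 21381, valid modulo lcm(43472, 3) = 130416: x ≡ 21381 (mod 130416).
Verify against each original: 21381 mod 13 = 9, 21381 mod 19 = 6, 21381 mod 11 = 8, 21381 mod 16 = 5, 21381 mod 3 = 0.

x ≡ 21381 (mod 130416).


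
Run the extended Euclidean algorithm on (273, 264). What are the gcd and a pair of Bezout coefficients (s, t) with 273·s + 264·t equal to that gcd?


Euclidean algorithm on (273, 264) — divide until remainder is 0:
  273 = 1 · 264 + 9
  264 = 29 · 9 + 3
  9 = 3 · 3 + 0
gcd(273, 264) = 3.
Track Bezout coefficients alongside the remainders: start with r₀ = 273 = a·1 + b·0 (s = 1, t = 0) and r₁ = 264 = a·0 + b·1 (s = 0, t = 1); each new remainder r_{k+1} = r_{k-1} − q_k·r_k inherits s_{k+1} = s_{k-1} − q_k·s_k, t_{k+1} = t_{k-1} − q_k·t_k, so r_k = a·s_k + b·t_k at every step:
  q = 1: r = 9, s = 1 − 1·0 = 1, t = 0 − 1·1 = -1  (check: 273·1 + 264·(-1) = 9)
  q = 29: r = 3, s = 0 − 29·1 = -29, t = 1 − 29·(-1) = 30  (check: 273·(-29) + 264·30 = 3)
The row with r = 3 (the gcd) gives the Bezout coefficients s = -29, t = 30.
Result: 273 · (-29) + 264 · (30) = 3.

gcd(273, 264) = 3; s = -29, t = 30 (check: 273·(-29) + 264·30 = 3).


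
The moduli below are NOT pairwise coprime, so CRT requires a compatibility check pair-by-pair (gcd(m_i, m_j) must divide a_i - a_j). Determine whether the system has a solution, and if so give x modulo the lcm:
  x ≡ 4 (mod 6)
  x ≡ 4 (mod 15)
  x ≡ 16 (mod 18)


Moduli 6, 15, 18 are not pairwise coprime, so CRT works modulo lcm(m_i) when all pairwise compatibility conditions hold.
Pairwise compatibility: gcd(m_i, m_j) must divide a_i - a_j for every pair.
Merge one congruence at a time:
  Start: x ≡ 4 (mod 6).
  Combine with x ≡ 4 (mod 15): gcd(6, 15) = 3; 4 - 4 = 0, which IS divisible by 3, so compatible.
    Write x = 4 + 6·t and substitute into x ≡ 4 (mod 15): 6·t ≡ 4 − 4 = 0 (mod 15).
    Divide the congruence (and modulus) by g = 3: 2·t ≡ 0 (mod 5).
    The inverse of 2 mod 5 is 3 (since 2·3 = 6 = 1·5 + 1), so t ≡ 3·0 = 0 ≡ 0 (mod 5).
    Then x = 4 + 6·0 = 4, valid modulo lcm(6, 15) = 30: x ≡ 4 (mod 30).
  Combine with x ≡ 16 (mod 18): gcd(30, 18) = 6; 16 - 4 = 12, which IS divisible by 6, so compatible.
    Write x = 4 + 30·t and substitute into x ≡ 16 (mod 18): 30·t ≡ 16 − 4 = 12 (mod 18).
    Divide the congruence (and modulus) by g = 6: 5·t ≡ 2 (mod 3).
    Reduce coefficients mod 3: 2·t ≡ 2 (mod 3).
    The inverse of 2 mod 3 is 2 (since 2·2 = 4 = 1·3 + 1), so t ≡ 2·2 = 4 ≡ 1 (mod 3).
    Then x = 4 + 30·1 = 34, valid modulo lcm(30, 18) = 90: x ≡ 34 (mod 90).
Verify: 34 mod 6 = 4, 34 mod 15 = 4, 34 mod 18 = 16.

x ≡ 34 (mod 90).
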